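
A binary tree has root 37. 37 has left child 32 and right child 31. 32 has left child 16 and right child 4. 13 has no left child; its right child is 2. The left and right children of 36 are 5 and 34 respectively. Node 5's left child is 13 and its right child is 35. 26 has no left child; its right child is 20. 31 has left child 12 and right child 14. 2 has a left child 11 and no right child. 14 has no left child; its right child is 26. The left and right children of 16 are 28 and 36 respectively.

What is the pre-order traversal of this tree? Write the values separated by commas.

37, 32, 16, 28, 36, 5, 13, 2, 11, 35, 34, 4, 31, 12, 14, 26, 20

Pre-order visits the node, then its left subtree, then its right subtree.
Visit 37.
At 37: go left to 32.
  Visit 32.
  At 32: go left to 16.
    Visit 16.
    At 16: go left to 28.
      28 is a leaf — visit 28.
    At 16: go right to 36.
      Visit 36.
      At 36: go left to 5.
        Visit 5.
        At 5: go left to 13.
          Visit 13.
          At 13: no left child.
          At 13: go right to 2.
            Visit 2.
            At 2: go left to 11.
              11 is a leaf — visit 11.
            At 2: no right child.
        At 5: go right to 35.
          35 is a leaf — visit 35.
      At 36: go right to 34.
        34 is a leaf — visit 34.
  At 32: go right to 4.
    4 is a leaf — visit 4.
At 37: go right to 31.
  Visit 31.
  At 31: go left to 12.
    12 is a leaf — visit 12.
  At 31: go right to 14.
    Visit 14.
    At 14: no left child.
    At 14: go right to 26.
      Visit 26.
      At 26: no left child.
      At 26: go right to 20.
        20 is a leaf — visit 20.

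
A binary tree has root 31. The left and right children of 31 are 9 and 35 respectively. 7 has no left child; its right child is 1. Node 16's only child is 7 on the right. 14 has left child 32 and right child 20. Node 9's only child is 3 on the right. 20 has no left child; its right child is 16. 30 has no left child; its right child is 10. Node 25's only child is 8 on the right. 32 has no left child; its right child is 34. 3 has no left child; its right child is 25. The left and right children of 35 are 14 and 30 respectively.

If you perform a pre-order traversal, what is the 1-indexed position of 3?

Pre-order visits the node, then its left subtree, then its right subtree.
Visit 31.
At 31: go left to 9.
  Visit 9.
  At 9: no left child.
  At 9: go right to 3.
    Visit 3.
    At 3: no left child.
    At 3: go right to 25.
      Visit 25.
      At 25: no left child.
      At 25: go right to 8.
        8 is a leaf — visit 8.
At 31: go right to 35.
  Visit 35.
  At 35: go left to 14.
    Visit 14.
    At 14: go left to 32.
      Visit 32.
      At 32: no left child.
      At 32: go right to 34.
        34 is a leaf — visit 34.
    At 14: go right to 20.
      Visit 20.
      At 20: no left child.
      At 20: go right to 16.
        Visit 16.
        At 16: no left child.
        At 16: go right to 7.
          Visit 7.
          At 7: no left child.
          At 7: go right to 1.
            1 is a leaf — visit 1.
  At 35: go right to 30.
    Visit 30.
    At 30: no left child.
    At 30: go right to 10.
      10 is a leaf — visit 10.
Full pre-order sequence: 31, 9, 3, 25, 8, 35, 14, 32, 34, 20, 16, 7, 1, 30, 10.

3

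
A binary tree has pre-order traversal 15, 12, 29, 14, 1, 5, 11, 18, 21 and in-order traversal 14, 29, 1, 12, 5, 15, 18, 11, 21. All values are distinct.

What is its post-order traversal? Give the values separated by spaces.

The first element of pre-order is the root; it splits in-order into left and right subtrees.
Root 15: left subtree has 5 nodes {14, 29, 1, 12, 5}, right has 3 {18, 11, 21}.
  Root 12: left subtree has 3 nodes {14, 29, 1}, right has 1 {5}.
    Root 29: left subtree has 1 node {14}, right has 1 {1}.
  Root 11: left subtree has 1 node {18}, right has 1 {21}.

14 1 29 5 12 18 21 11 15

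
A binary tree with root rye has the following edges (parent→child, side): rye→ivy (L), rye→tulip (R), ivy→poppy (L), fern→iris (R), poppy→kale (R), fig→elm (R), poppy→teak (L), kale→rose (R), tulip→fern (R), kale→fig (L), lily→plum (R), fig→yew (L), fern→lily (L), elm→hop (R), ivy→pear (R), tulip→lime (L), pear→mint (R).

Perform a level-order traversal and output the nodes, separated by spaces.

Level-order visits nodes level by level from the root, left to right within each level.
Level 0: rye
Level 1: ivy, tulip
Level 2: poppy, pear, lime, fern
Level 3: teak, kale, mint, lily, iris
Level 4: fig, rose, plum
Level 5: yew, elm
Level 6: hop

rye ivy tulip poppy pear lime fern teak kale mint lily iris fig rose plum yew elm hop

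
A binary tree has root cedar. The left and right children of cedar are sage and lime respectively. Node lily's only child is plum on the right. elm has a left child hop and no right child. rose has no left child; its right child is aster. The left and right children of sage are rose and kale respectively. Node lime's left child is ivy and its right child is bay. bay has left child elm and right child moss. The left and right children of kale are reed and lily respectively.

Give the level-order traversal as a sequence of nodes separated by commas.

Level-order visits nodes level by level from the root, left to right within each level.
Level 0: cedar
Level 1: sage, lime
Level 2: rose, kale, ivy, bay
Level 3: aster, reed, lily, elm, moss
Level 4: plum, hop

cedar, sage, lime, rose, kale, ivy, bay, aster, reed, lily, elm, moss, plum, hop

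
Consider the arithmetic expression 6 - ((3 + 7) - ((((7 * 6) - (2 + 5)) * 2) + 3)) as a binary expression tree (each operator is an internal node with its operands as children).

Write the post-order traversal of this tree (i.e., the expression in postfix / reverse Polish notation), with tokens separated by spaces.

Post-order on an expression tree gives postfix notation: for each operator, emit left operand, right operand, then the operator.

6 3 7 + 7 6 * 2 5 + - 2 * 3 + - -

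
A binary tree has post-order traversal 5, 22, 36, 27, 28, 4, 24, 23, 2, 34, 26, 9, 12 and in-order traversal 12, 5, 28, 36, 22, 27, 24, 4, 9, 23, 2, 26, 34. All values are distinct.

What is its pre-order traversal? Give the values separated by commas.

12, 9, 24, 28, 5, 27, 36, 22, 4, 26, 2, 23, 34

The last element of post-order is the root; it splits in-order into left and right subtrees.
Root 12: left subtree has 0 nodes { }, right has 12 {5, 28, 36, 22, 27, 24, 4, 9, 23, 2, 26, 34}.
  Root 9: left subtree has 7 nodes {5, 28, 36, 22, 27, 24, 4}, right has 4 {23, 2, 26, 34}.
    Root 24: left subtree has 5 nodes {5, 28, 36, 22, 27}, right has 1 {4}.
      Root 28: left subtree has 1 node {5}, right has 3 {36, 22, 27}.
        Root 27: left subtree has 2 nodes {36, 22}, right has 0 { }.
          Root 36: left subtree has 0 nodes { }, right has 1 {22}.
    Root 26: left subtree has 2 nodes {23, 2}, right has 1 {34}.
      Root 2: left subtree has 1 node {23}, right has 0 { }.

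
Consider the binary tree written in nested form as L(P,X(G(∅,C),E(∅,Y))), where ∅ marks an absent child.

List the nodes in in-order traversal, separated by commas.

In-order visits the left subtree, then the node, then the right subtree.
At L: go left to P.
  P is a leaf — visit P.
Visit L.
At L: go right to X.
  At X: go left to G.
    At G: no left child.
    Visit G.
    At G: go right to C.
      C is a leaf — visit C.
  Visit X.
  At X: go right to E.
    At E: no left child.
    Visit E.
    At E: go right to Y.
      Y is a leaf — visit Y.

P, L, G, C, X, E, Y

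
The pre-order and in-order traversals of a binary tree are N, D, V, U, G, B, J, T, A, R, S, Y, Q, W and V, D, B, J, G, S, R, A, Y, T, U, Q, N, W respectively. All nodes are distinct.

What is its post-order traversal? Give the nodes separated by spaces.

V J B S R Y A T G Q U D W N

The first element of pre-order is the root; it splits in-order into left and right subtrees.
Root N: left subtree has 12 nodes {V, D, B, J, G, S, R, A, Y, T, U, Q}, right has 1 {W}.
  Root D: left subtree has 1 node {V}, right has 10 {B, J, G, S, R, A, Y, T, U, Q}.
    Root U: left subtree has 8 nodes {B, J, G, S, R, A, Y, T}, right has 1 {Q}.
      Root G: left subtree has 2 nodes {B, J}, right has 5 {S, R, A, Y, T}.
        Root B: left subtree has 0 nodes { }, right has 1 {J}.
        Root T: left subtree has 4 nodes {S, R, A, Y}, right has 0 { }.
          Root A: left subtree has 2 nodes {S, R}, right has 1 {Y}.
            Root R: left subtree has 1 node {S}, right has 0 { }.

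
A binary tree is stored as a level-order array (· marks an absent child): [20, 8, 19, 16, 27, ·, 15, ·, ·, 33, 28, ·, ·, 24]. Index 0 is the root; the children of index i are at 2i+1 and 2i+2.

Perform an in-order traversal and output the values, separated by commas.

In-order visits the left subtree, then the node, then the right subtree.
At 20: go left to 8.
  At 8: go left to 16.
    16 is a leaf — visit 16.
  Visit 8.
  At 8: go right to 27.
    At 27: go left to 33.
      33 is a leaf — visit 33.
    Visit 27.
    At 27: go right to 28.
      28 is a leaf — visit 28.
Visit 20.
At 20: go right to 19.
  At 19: no left child.
  Visit 19.
  At 19: go right to 15.
    At 15: go left to 24.
      24 is a leaf — visit 24.
    Visit 15.
    At 15: no right child.

16, 8, 33, 27, 28, 20, 19, 24, 15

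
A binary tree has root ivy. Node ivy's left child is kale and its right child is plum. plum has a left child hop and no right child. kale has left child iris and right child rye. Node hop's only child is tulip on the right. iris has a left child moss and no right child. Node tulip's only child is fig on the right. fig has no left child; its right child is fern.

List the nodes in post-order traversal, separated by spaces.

moss iris rye kale fern fig tulip hop plum ivy

Post-order visits the left subtree, then the right subtree, then the node.
At ivy: go left to kale.
  At kale: go left to iris.
    At iris: go left to moss.
      moss is a leaf — visit moss.
    At iris: no right child.
    Visit iris.
  At kale: go right to rye.
    rye is a leaf — visit rye.
  Visit kale.
At ivy: go right to plum.
  At plum: go left to hop.
    At hop: no left child.
    At hop: go right to tulip.
      At tulip: no left child.
      At tulip: go right to fig.
        At fig: no left child.
        At fig: go right to fern.
          fern is a leaf — visit fern.
        Visit fig.
      Visit tulip.
    Visit hop.
  At plum: no right child.
  Visit plum.
Visit ivy.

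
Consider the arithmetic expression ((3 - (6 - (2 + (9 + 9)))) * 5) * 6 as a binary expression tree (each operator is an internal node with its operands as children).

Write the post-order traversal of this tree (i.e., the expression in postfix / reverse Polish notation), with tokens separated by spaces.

Post-order on an expression tree gives postfix notation: for each operator, emit left operand, right operand, then the operator.

3 6 2 9 9 + + - - 5 * 6 *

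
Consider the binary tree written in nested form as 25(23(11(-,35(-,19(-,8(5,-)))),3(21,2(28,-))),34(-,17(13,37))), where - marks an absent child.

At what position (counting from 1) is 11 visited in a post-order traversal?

5

Post-order visits the left subtree, then the right subtree, then the node.
At 25: go left to 23.
  At 23: go left to 11.
    At 11: no left child.
    At 11: go right to 35.
      At 35: no left child.
      At 35: go right to 19.
        At 19: no left child.
        At 19: go right to 8.
          At 8: go left to 5.
            5 is a leaf — visit 5.
          At 8: no right child.
          Visit 8.
        Visit 19.
      Visit 35.
    Visit 11.
  At 23: go right to 3.
    At 3: go left to 21.
      21 is a leaf — visit 21.
    At 3: go right to 2.
      At 2: go left to 28.
        28 is a leaf — visit 28.
      At 2: no right child.
      Visit 2.
    Visit 3.
  Visit 23.
At 25: go right to 34.
  At 34: no left child.
  At 34: go right to 17.
    At 17: go left to 13.
      13 is a leaf — visit 13.
    At 17: go right to 37.
      37 is a leaf — visit 37.
    Visit 17.
  Visit 34.
Visit 25.
Full post-order sequence: 5, 8, 19, 35, 11, 21, 28, 2, 3, 23, 13, 37, 17, 34, 25.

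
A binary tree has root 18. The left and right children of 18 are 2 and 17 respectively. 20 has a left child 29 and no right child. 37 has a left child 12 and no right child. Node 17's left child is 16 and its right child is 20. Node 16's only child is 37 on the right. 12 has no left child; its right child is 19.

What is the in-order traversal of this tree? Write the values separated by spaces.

2 18 16 12 19 37 17 29 20

In-order visits the left subtree, then the node, then the right subtree.
At 18: go left to 2.
  2 is a leaf — visit 2.
Visit 18.
At 18: go right to 17.
  At 17: go left to 16.
    At 16: no left child.
    Visit 16.
    At 16: go right to 37.
      At 37: go left to 12.
        At 12: no left child.
        Visit 12.
        At 12: go right to 19.
          19 is a leaf — visit 19.
      Visit 37.
      At 37: no right child.
  Visit 17.
  At 17: go right to 20.
    At 20: go left to 29.
      29 is a leaf — visit 29.
    Visit 20.
    At 20: no right child.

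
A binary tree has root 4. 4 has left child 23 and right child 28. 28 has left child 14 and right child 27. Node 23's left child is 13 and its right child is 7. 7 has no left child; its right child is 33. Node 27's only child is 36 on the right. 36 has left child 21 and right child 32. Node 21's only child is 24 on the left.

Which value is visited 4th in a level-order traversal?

13

Level-order visits nodes level by level from the root, left to right within each level.
Level 0: 4
Level 1: 23, 28
Level 2: 13, 7, 14, 27
Level 3: 33, 36
Level 4: 21, 32
Level 5: 24
Full level-order sequence: 4, 23, 28, 13, 7, 14, 27, 33, 36, 21, 32, 24.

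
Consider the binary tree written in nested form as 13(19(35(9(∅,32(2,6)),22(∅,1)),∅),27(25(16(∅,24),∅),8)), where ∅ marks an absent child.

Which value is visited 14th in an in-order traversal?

8

In-order visits the left subtree, then the node, then the right subtree.
At 13: go left to 19.
  At 19: go left to 35.
    At 35: go left to 9.
      At 9: no left child.
      Visit 9.
      At 9: go right to 32.
        At 32: go left to 2.
          2 is a leaf — visit 2.
        Visit 32.
        At 32: go right to 6.
          6 is a leaf — visit 6.
    Visit 35.
    At 35: go right to 22.
      At 22: no left child.
      Visit 22.
      At 22: go right to 1.
        1 is a leaf — visit 1.
  Visit 19.
  At 19: no right child.
Visit 13.
At 13: go right to 27.
  At 27: go left to 25.
    At 25: go left to 16.
      At 16: no left child.
      Visit 16.
      At 16: go right to 24.
        24 is a leaf — visit 24.
    Visit 25.
    At 25: no right child.
  Visit 27.
  At 27: go right to 8.
    8 is a leaf — visit 8.
Full in-order sequence: 9, 2, 32, 6, 35, 22, 1, 19, 13, 16, 24, 25, 27, 8.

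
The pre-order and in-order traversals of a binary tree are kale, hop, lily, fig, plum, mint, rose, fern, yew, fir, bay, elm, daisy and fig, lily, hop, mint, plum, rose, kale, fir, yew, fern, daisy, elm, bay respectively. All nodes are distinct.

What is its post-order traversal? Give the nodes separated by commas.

fig, lily, mint, rose, plum, hop, fir, yew, daisy, elm, bay, fern, kale

The first element of pre-order is the root; it splits in-order into left and right subtrees.
Root kale: left subtree has 6 nodes {fig, lily, hop, mint, plum, rose}, right has 6 {fir, yew, fern, daisy, elm, bay}.
  Root hop: left subtree has 2 nodes {fig, lily}, right has 3 {mint, plum, rose}.
    Root lily: left subtree has 1 node {fig}, right has 0 { }.
    Root plum: left subtree has 1 node {mint}, right has 1 {rose}.
  Root fern: left subtree has 2 nodes {fir, yew}, right has 3 {daisy, elm, bay}.
    Root yew: left subtree has 1 node {fir}, right has 0 { }.
    Root bay: left subtree has 2 nodes {daisy, elm}, right has 0 { }.
      Root elm: left subtree has 1 node {daisy}, right has 0 { }.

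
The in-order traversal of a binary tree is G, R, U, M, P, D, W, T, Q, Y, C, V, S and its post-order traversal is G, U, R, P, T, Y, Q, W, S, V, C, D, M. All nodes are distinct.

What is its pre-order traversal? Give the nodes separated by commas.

M, R, G, U, D, P, C, W, Q, T, Y, V, S

The last element of post-order is the root; it splits in-order into left and right subtrees.
Root M: left subtree has 3 nodes {G, R, U}, right has 9 {P, D, W, T, Q, Y, C, V, S}.
  Root R: left subtree has 1 node {G}, right has 1 {U}.
  Root D: left subtree has 1 node {P}, right has 7 {W, T, Q, Y, C, V, S}.
    Root C: left subtree has 4 nodes {W, T, Q, Y}, right has 2 {V, S}.
      Root W: left subtree has 0 nodes { }, right has 3 {T, Q, Y}.
        Root Q: left subtree has 1 node {T}, right has 1 {Y}.
      Root V: left subtree has 0 nodes { }, right has 1 {S}.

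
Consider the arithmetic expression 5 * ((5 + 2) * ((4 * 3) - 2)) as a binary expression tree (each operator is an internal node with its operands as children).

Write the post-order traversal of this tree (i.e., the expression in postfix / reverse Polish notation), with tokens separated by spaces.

5 5 2 + 4 3 * 2 - * *

Post-order on an expression tree gives postfix notation: for each operator, emit left operand, right operand, then the operator.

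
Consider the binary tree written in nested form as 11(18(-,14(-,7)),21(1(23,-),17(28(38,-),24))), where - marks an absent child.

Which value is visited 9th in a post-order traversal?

17

Post-order visits the left subtree, then the right subtree, then the node.
At 11: go left to 18.
  At 18: no left child.
  At 18: go right to 14.
    At 14: no left child.
    At 14: go right to 7.
      7 is a leaf — visit 7.
    Visit 14.
  Visit 18.
At 11: go right to 21.
  At 21: go left to 1.
    At 1: go left to 23.
      23 is a leaf — visit 23.
    At 1: no right child.
    Visit 1.
  At 21: go right to 17.
    At 17: go left to 28.
      At 28: go left to 38.
        38 is a leaf — visit 38.
      At 28: no right child.
      Visit 28.
    At 17: go right to 24.
      24 is a leaf — visit 24.
    Visit 17.
  Visit 21.
Visit 11.
Full post-order sequence: 7, 14, 18, 23, 1, 38, 28, 24, 17, 21, 11.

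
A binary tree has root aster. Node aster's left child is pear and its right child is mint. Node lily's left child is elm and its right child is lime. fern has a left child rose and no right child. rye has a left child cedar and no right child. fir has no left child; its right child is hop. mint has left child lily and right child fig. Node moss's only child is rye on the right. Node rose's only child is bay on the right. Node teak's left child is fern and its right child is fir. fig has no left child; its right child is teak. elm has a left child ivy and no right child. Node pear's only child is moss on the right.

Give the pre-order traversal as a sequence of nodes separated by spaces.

aster pear moss rye cedar mint lily elm ivy lime fig teak fern rose bay fir hop

Pre-order visits the node, then its left subtree, then its right subtree.
Visit aster.
At aster: go left to pear.
  Visit pear.
  At pear: no left child.
  At pear: go right to moss.
    Visit moss.
    At moss: no left child.
    At moss: go right to rye.
      Visit rye.
      At rye: go left to cedar.
        cedar is a leaf — visit cedar.
      At rye: no right child.
At aster: go right to mint.
  Visit mint.
  At mint: go left to lily.
    Visit lily.
    At lily: go left to elm.
      Visit elm.
      At elm: go left to ivy.
        ivy is a leaf — visit ivy.
      At elm: no right child.
    At lily: go right to lime.
      lime is a leaf — visit lime.
  At mint: go right to fig.
    Visit fig.
    At fig: no left child.
    At fig: go right to teak.
      Visit teak.
      At teak: go left to fern.
        Visit fern.
        At fern: go left to rose.
          Visit rose.
          At rose: no left child.
          At rose: go right to bay.
            bay is a leaf — visit bay.
        At fern: no right child.
      At teak: go right to fir.
        Visit fir.
        At fir: no left child.
        At fir: go right to hop.
          hop is a leaf — visit hop.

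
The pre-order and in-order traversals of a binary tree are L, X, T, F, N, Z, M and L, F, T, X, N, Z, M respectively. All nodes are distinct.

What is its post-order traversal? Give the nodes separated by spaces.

F T M Z N X L

The first element of pre-order is the root; it splits in-order into left and right subtrees.
Root L: left subtree has 0 nodes { }, right has 6 {F, T, X, N, Z, M}.
  Root X: left subtree has 2 nodes {F, T}, right has 3 {N, Z, M}.
    Root T: left subtree has 1 node {F}, right has 0 { }.
    Root N: left subtree has 0 nodes { }, right has 2 {Z, M}.
      Root Z: left subtree has 0 nodes { }, right has 1 {M}.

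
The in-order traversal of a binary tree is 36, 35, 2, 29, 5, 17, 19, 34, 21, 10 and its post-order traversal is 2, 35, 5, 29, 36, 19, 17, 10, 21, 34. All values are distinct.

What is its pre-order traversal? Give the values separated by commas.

The last element of post-order is the root; it splits in-order into left and right subtrees.
Root 34: left subtree has 7 nodes {36, 35, 2, 29, 5, 17, 19}, right has 2 {21, 10}.
  Root 17: left subtree has 5 nodes {36, 35, 2, 29, 5}, right has 1 {19}.
    Root 36: left subtree has 0 nodes { }, right has 4 {35, 2, 29, 5}.
      Root 29: left subtree has 2 nodes {35, 2}, right has 1 {5}.
        Root 35: left subtree has 0 nodes { }, right has 1 {2}.
  Root 21: left subtree has 0 nodes { }, right has 1 {10}.

34, 17, 36, 29, 35, 2, 5, 19, 21, 10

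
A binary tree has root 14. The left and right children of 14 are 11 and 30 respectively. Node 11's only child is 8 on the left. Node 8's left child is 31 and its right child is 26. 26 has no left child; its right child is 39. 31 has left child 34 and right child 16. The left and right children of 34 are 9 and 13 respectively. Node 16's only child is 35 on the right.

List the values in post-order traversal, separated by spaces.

Post-order visits the left subtree, then the right subtree, then the node.
At 14: go left to 11.
  At 11: go left to 8.
    At 8: go left to 31.
      At 31: go left to 34.
        At 34: go left to 9.
          9 is a leaf — visit 9.
        At 34: go right to 13.
          13 is a leaf — visit 13.
        Visit 34.
      At 31: go right to 16.
        At 16: no left child.
        At 16: go right to 35.
          35 is a leaf — visit 35.
        Visit 16.
      Visit 31.
    At 8: go right to 26.
      At 26: no left child.
      At 26: go right to 39.
        39 is a leaf — visit 39.
      Visit 26.
    Visit 8.
  At 11: no right child.
  Visit 11.
At 14: go right to 30.
  30 is a leaf — visit 30.
Visit 14.

9 13 34 35 16 31 39 26 8 11 30 14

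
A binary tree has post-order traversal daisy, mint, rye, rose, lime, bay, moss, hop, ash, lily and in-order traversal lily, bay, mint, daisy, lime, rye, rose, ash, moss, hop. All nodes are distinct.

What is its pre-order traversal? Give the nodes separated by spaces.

lily ash bay lime mint daisy rose rye hop moss

The last element of post-order is the root; it splits in-order into left and right subtrees.
Root lily: left subtree has 0 nodes { }, right has 9 {bay, mint, daisy, lime, rye, rose, ash, moss, hop}.
  Root ash: left subtree has 6 nodes {bay, mint, daisy, lime, rye, rose}, right has 2 {moss, hop}.
    Root bay: left subtree has 0 nodes { }, right has 5 {mint, daisy, lime, rye, rose}.
      Root lime: left subtree has 2 nodes {mint, daisy}, right has 2 {rye, rose}.
        Root mint: left subtree has 0 nodes { }, right has 1 {daisy}.
        Root rose: left subtree has 1 node {rye}, right has 0 { }.
    Root hop: left subtree has 1 node {moss}, right has 0 { }.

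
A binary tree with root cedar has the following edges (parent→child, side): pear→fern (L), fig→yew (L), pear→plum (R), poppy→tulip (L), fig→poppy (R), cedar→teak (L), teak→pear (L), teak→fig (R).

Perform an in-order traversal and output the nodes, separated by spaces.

In-order visits the left subtree, then the node, then the right subtree.
At cedar: go left to teak.
  At teak: go left to pear.
    At pear: go left to fern.
      fern is a leaf — visit fern.
    Visit pear.
    At pear: go right to plum.
      plum is a leaf — visit plum.
  Visit teak.
  At teak: go right to fig.
    At fig: go left to yew.
      yew is a leaf — visit yew.
    Visit fig.
    At fig: go right to poppy.
      At poppy: go left to tulip.
        tulip is a leaf — visit tulip.
      Visit poppy.
      At poppy: no right child.
Visit cedar.
At cedar: no right child.

fern pear plum teak yew fig tulip poppy cedar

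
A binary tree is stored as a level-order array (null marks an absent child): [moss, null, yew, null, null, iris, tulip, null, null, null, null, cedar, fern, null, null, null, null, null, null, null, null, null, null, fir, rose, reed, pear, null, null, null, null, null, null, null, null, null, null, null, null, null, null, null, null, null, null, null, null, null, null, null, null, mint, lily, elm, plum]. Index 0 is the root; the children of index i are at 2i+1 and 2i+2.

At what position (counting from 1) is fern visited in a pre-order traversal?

7

Pre-order visits the node, then its left subtree, then its right subtree.
Visit moss.
At moss: no left child.
At moss: go right to yew.
  Visit yew.
  At yew: go left to iris.
    Visit iris.
    At iris: go left to cedar.
      Visit cedar.
      At cedar: go left to fir.
        fir is a leaf — visit fir.
      At cedar: go right to rose.
        rose is a leaf — visit rose.
    At iris: go right to fern.
      Visit fern.
      At fern: go left to reed.
        Visit reed.
        At reed: go left to mint.
          mint is a leaf — visit mint.
        At reed: go right to lily.
          lily is a leaf — visit lily.
      At fern: go right to pear.
        Visit pear.
        At pear: go left to elm.
          elm is a leaf — visit elm.
        At pear: go right to plum.
          plum is a leaf — visit plum.
  At yew: go right to tulip.
    tulip is a leaf — visit tulip.
Full pre-order sequence: moss, yew, iris, cedar, fir, rose, fern, reed, mint, lily, pear, elm, plum, tulip.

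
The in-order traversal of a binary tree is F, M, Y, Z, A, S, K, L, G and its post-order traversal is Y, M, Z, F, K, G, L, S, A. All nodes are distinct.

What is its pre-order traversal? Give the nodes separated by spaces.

The last element of post-order is the root; it splits in-order into left and right subtrees.
Root A: left subtree has 4 nodes {F, M, Y, Z}, right has 4 {S, K, L, G}.
  Root F: left subtree has 0 nodes { }, right has 3 {M, Y, Z}.
    Root Z: left subtree has 2 nodes {M, Y}, right has 0 { }.
      Root M: left subtree has 0 nodes { }, right has 1 {Y}.
  Root S: left subtree has 0 nodes { }, right has 3 {K, L, G}.
    Root L: left subtree has 1 node {K}, right has 1 {G}.

A F Z M Y S L K G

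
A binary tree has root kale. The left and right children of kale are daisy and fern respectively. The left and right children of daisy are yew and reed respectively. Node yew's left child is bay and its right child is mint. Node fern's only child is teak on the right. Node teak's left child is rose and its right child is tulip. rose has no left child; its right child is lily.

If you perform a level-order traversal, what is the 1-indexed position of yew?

4

Level-order visits nodes level by level from the root, left to right within each level.
Level 0: kale
Level 1: daisy, fern
Level 2: yew, reed, teak
Level 3: bay, mint, rose, tulip
Level 4: lily
Full level-order sequence: kale, daisy, fern, yew, reed, teak, bay, mint, rose, tulip, lily.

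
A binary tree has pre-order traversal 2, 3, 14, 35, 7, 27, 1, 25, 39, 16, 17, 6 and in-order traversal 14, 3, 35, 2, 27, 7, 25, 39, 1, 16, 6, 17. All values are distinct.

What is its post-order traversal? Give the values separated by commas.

14, 35, 3, 27, 39, 25, 6, 17, 16, 1, 7, 2

The first element of pre-order is the root; it splits in-order into left and right subtrees.
Root 2: left subtree has 3 nodes {14, 3, 35}, right has 8 {27, 7, 25, 39, 1, 16, 6, 17}.
  Root 3: left subtree has 1 node {14}, right has 1 {35}.
  Root 7: left subtree has 1 node {27}, right has 6 {25, 39, 1, 16, 6, 17}.
    Root 1: left subtree has 2 nodes {25, 39}, right has 3 {16, 6, 17}.
      Root 25: left subtree has 0 nodes { }, right has 1 {39}.
      Root 16: left subtree has 0 nodes { }, right has 2 {6, 17}.
        Root 17: left subtree has 1 node {6}, right has 0 { }.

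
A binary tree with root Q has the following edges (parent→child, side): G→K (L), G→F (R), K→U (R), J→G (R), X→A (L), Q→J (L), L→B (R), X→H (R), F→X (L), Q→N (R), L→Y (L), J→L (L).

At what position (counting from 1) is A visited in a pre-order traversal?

11

Pre-order visits the node, then its left subtree, then its right subtree.
Visit Q.
At Q: go left to J.
  Visit J.
  At J: go left to L.
    Visit L.
    At L: go left to Y.
      Y is a leaf — visit Y.
    At L: go right to B.
      B is a leaf — visit B.
  At J: go right to G.
    Visit G.
    At G: go left to K.
      Visit K.
      At K: no left child.
      At K: go right to U.
        U is a leaf — visit U.
    At G: go right to F.
      Visit F.
      At F: go left to X.
        Visit X.
        At X: go left to A.
          A is a leaf — visit A.
        At X: go right to H.
          H is a leaf — visit H.
      At F: no right child.
At Q: go right to N.
  N is a leaf — visit N.
Full pre-order sequence: Q, J, L, Y, B, G, K, U, F, X, A, H, N.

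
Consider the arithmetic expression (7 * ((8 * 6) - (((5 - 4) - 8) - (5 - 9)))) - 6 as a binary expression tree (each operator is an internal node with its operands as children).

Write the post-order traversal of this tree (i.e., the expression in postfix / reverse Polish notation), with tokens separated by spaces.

Post-order on an expression tree gives postfix notation: for each operator, emit left operand, right operand, then the operator.

7 8 6 * 5 4 - 8 - 5 9 - - - * 6 -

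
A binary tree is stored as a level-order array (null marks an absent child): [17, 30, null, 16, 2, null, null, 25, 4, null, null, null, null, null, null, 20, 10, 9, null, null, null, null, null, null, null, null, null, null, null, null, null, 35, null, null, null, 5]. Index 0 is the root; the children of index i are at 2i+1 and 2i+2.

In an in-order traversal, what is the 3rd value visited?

In-order visits the left subtree, then the node, then the right subtree.
At 17: go left to 30.
  At 30: go left to 16.
    At 16: go left to 25.
      At 25: go left to 20.
        At 20: go left to 35.
          35 is a leaf — visit 35.
        Visit 20.
        At 20: no right child.
      Visit 25.
      At 25: go right to 10.
        10 is a leaf — visit 10.
    Visit 16.
    At 16: go right to 4.
      At 4: go left to 9.
        At 9: go left to 5.
          5 is a leaf — visit 5.
        Visit 9.
        At 9: no right child.
      Visit 4.
      At 4: no right child.
  Visit 30.
  At 30: go right to 2.
    2 is a leaf — visit 2.
Visit 17.
At 17: no right child.
Full in-order sequence: 35, 20, 25, 10, 16, 5, 9, 4, 30, 2, 17.

25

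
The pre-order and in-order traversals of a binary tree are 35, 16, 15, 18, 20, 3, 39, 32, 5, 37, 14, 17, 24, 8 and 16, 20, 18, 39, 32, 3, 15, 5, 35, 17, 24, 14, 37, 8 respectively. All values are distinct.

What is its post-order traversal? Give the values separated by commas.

20, 32, 39, 3, 18, 5, 15, 16, 24, 17, 14, 8, 37, 35

The first element of pre-order is the root; it splits in-order into left and right subtrees.
Root 35: left subtree has 8 nodes {16, 20, 18, 39, 32, 3, 15, 5}, right has 5 {17, 24, 14, 37, 8}.
  Root 16: left subtree has 0 nodes { }, right has 7 {20, 18, 39, 32, 3, 15, 5}.
    Root 15: left subtree has 5 nodes {20, 18, 39, 32, 3}, right has 1 {5}.
      Root 18: left subtree has 1 node {20}, right has 3 {39, 32, 3}.
        Root 3: left subtree has 2 nodes {39, 32}, right has 0 { }.
          Root 39: left subtree has 0 nodes { }, right has 1 {32}.
  Root 37: left subtree has 3 nodes {17, 24, 14}, right has 1 {8}.
    Root 14: left subtree has 2 nodes {17, 24}, right has 0 { }.
      Root 17: left subtree has 0 nodes { }, right has 1 {24}.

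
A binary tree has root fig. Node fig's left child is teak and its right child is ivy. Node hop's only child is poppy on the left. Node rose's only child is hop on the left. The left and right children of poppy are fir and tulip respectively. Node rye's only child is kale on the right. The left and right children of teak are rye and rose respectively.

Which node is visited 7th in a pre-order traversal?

poppy

Pre-order visits the node, then its left subtree, then its right subtree.
Visit fig.
At fig: go left to teak.
  Visit teak.
  At teak: go left to rye.
    Visit rye.
    At rye: no left child.
    At rye: go right to kale.
      kale is a leaf — visit kale.
  At teak: go right to rose.
    Visit rose.
    At rose: go left to hop.
      Visit hop.
      At hop: go left to poppy.
        Visit poppy.
        At poppy: go left to fir.
          fir is a leaf — visit fir.
        At poppy: go right to tulip.
          tulip is a leaf — visit tulip.
      At hop: no right child.
    At rose: no right child.
At fig: go right to ivy.
  ivy is a leaf — visit ivy.
Full pre-order sequence: fig, teak, rye, kale, rose, hop, poppy, fir, tulip, ivy.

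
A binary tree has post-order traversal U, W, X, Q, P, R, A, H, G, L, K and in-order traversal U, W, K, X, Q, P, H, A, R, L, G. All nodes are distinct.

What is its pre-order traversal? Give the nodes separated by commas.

The last element of post-order is the root; it splits in-order into left and right subtrees.
Root K: left subtree has 2 nodes {U, W}, right has 8 {X, Q, P, H, A, R, L, G}.
  Root W: left subtree has 1 node {U}, right has 0 { }.
  Root L: left subtree has 6 nodes {X, Q, P, H, A, R}, right has 1 {G}.
    Root H: left subtree has 3 nodes {X, Q, P}, right has 2 {A, R}.
      Root P: left subtree has 2 nodes {X, Q}, right has 0 { }.
        Root Q: left subtree has 1 node {X}, right has 0 { }.
      Root A: left subtree has 0 nodes { }, right has 1 {R}.

K, W, U, L, H, P, Q, X, A, R, G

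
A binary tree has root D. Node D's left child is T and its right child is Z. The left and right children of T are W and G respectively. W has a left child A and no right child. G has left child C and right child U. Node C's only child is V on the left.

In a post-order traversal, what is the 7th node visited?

Post-order visits the left subtree, then the right subtree, then the node.
At D: go left to T.
  At T: go left to W.
    At W: go left to A.
      A is a leaf — visit A.
    At W: no right child.
    Visit W.
  At T: go right to G.
    At G: go left to C.
      At C: go left to V.
        V is a leaf — visit V.
      At C: no right child.
      Visit C.
    At G: go right to U.
      U is a leaf — visit U.
    Visit G.
  Visit T.
At D: go right to Z.
  Z is a leaf — visit Z.
Visit D.
Full post-order sequence: A, W, V, C, U, G, T, Z, D.

T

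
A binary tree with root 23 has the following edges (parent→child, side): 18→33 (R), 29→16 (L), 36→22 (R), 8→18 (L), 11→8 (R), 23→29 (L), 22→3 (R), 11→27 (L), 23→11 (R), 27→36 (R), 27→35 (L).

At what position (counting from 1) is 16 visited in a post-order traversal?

1

Post-order visits the left subtree, then the right subtree, then the node.
At 23: go left to 29.
  At 29: go left to 16.
    16 is a leaf — visit 16.
  At 29: no right child.
  Visit 29.
At 23: go right to 11.
  At 11: go left to 27.
    At 27: go left to 35.
      35 is a leaf — visit 35.
    At 27: go right to 36.
      At 36: no left child.
      At 36: go right to 22.
        At 22: no left child.
        At 22: go right to 3.
          3 is a leaf — visit 3.
        Visit 22.
      Visit 36.
    Visit 27.
  At 11: go right to 8.
    At 8: go left to 18.
      At 18: no left child.
      At 18: go right to 33.
        33 is a leaf — visit 33.
      Visit 18.
    At 8: no right child.
    Visit 8.
  Visit 11.
Visit 23.
Full post-order sequence: 16, 29, 35, 3, 22, 36, 27, 33, 18, 8, 11, 23.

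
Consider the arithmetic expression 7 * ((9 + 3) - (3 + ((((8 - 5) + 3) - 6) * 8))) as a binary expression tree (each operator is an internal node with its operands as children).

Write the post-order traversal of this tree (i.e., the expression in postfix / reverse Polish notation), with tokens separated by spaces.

7 9 3 + 3 8 5 - 3 + 6 - 8 * + - *

Post-order on an expression tree gives postfix notation: for each operator, emit left operand, right operand, then the operator.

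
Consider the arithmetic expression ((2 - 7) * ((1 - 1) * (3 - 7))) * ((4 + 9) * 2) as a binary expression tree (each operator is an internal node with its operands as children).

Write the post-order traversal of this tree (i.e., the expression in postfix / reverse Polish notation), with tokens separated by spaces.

Post-order on an expression tree gives postfix notation: for each operator, emit left operand, right operand, then the operator.

2 7 - 1 1 - 3 7 - * * 4 9 + 2 * *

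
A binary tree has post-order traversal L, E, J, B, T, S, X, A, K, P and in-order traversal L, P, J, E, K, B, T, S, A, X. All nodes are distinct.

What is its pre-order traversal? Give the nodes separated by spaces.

P L K J E A S T B X

The last element of post-order is the root; it splits in-order into left and right subtrees.
Root P: left subtree has 1 node {L}, right has 8 {J, E, K, B, T, S, A, X}.
  Root K: left subtree has 2 nodes {J, E}, right has 5 {B, T, S, A, X}.
    Root J: left subtree has 0 nodes { }, right has 1 {E}.
    Root A: left subtree has 3 nodes {B, T, S}, right has 1 {X}.
      Root S: left subtree has 2 nodes {B, T}, right has 0 { }.
        Root T: left subtree has 1 node {B}, right has 0 { }.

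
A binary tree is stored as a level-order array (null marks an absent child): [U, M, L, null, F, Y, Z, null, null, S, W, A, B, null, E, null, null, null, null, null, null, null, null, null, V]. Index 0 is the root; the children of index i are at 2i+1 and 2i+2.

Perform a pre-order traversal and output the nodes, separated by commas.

U, M, F, S, W, L, Y, A, V, B, Z, E

Pre-order visits the node, then its left subtree, then its right subtree.
Visit U.
At U: go left to M.
  Visit M.
  At M: no left child.
  At M: go right to F.
    Visit F.
    At F: go left to S.
      S is a leaf — visit S.
    At F: go right to W.
      W is a leaf — visit W.
At U: go right to L.
  Visit L.
  At L: go left to Y.
    Visit Y.
    At Y: go left to A.
      Visit A.
      At A: no left child.
      At A: go right to V.
        V is a leaf — visit V.
    At Y: go right to B.
      B is a leaf — visit B.
  At L: go right to Z.
    Visit Z.
    At Z: no left child.
    At Z: go right to E.
      E is a leaf — visit E.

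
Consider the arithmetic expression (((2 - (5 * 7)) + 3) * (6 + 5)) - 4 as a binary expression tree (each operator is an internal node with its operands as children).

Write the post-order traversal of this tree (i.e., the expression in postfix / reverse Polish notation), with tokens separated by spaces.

2 5 7 * - 3 + 6 5 + * 4 -

Post-order on an expression tree gives postfix notation: for each operator, emit left operand, right operand, then the operator.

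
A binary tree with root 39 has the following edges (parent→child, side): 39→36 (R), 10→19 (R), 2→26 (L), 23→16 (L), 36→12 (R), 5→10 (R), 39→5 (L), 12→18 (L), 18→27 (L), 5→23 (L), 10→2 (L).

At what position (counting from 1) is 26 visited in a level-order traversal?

Level-order visits nodes level by level from the root, left to right within each level.
Level 0: 39
Level 1: 5, 36
Level 2: 23, 10, 12
Level 3: 16, 2, 19, 18
Level 4: 26, 27
Full level-order sequence: 39, 5, 36, 23, 10, 12, 16, 2, 19, 18, 26, 27.

11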